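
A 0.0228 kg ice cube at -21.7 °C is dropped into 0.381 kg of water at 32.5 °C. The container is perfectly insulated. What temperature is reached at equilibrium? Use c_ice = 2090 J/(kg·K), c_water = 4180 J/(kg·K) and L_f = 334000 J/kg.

Setting the total heat transfer to zero:
ice -21.7→0 °C: 0.0228×2090×21.7 = 1034; latent heat to melt: 0.0228×334000 = 7615.2; warm the meltwater: 95.3 T; water: 1592.6(T − 32.5)
1687.9 T = 51759 − 8649.2 = 43110
T ≈ 25.54 °C (positive, so assuming full melt was valid).

T_f ≈ 25.5 °C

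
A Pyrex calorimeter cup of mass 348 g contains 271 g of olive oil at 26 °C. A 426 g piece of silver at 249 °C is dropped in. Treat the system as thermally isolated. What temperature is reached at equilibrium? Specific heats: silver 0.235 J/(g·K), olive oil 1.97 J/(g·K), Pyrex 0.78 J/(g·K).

T_f ≈ 50.7 °C

Taking heat into each body as positive, Σ m c ΔT = 0:
426*0.235*(T − 249) + 271*1.97*(T − 26) + 348*0.78*(T − 26) = 0
905.42 T = 45865
T = 45865/905.42 ≈ 50.66 °C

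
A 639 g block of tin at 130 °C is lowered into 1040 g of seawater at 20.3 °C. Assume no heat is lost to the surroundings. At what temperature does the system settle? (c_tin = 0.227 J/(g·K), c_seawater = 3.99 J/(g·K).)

Conservation of energy gives ΣQ = 0:
639*0.227*(T − 130) + 1040*3.99*(T − 20.3) = 0
4294.7 T = 103094
T ≈ 24.01 °C

T_f ≈ 24.0 °C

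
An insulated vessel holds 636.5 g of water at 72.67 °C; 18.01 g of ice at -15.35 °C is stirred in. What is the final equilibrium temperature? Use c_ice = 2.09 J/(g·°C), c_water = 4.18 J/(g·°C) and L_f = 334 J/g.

T_f ≈ 68.3 °C

Energy balance with sensible and latent terms:
warm ice to 0 °C: 18.01·2.09·(0 − (-15.35)) = 577.79
  latent heat to melt: 18.01·334 = 6015.3
  warm the meltwater: 75.28 T
  water: 2660.6(T − 72.67)
2735.9 T = 193344 − 6593.1 = 186750
T ≈ 68.26 °C (positive, so assuming full melt was valid).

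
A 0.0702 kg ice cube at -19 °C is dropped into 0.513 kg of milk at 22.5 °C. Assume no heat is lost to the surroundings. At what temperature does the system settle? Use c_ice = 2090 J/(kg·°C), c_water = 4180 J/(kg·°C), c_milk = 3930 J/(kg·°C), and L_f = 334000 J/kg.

Energy conservation, ΣQ = 0:
ice -19→0 °C: 0.0702×2090×19 = 2787.6; melt ice: 0.0702×334000 = 23447; warm the meltwater: 293.44 T; milk: 2016.1(T − 22.5)
2309.5 T = 45362 − 26234 = 19128
T ≈ 8.28 °C (positive, so assuming full melt was valid).

T_f ≈ 8.3 °C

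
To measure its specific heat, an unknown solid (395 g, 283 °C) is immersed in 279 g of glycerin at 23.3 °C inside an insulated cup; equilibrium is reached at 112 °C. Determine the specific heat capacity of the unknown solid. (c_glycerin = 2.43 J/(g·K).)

c ≈ 0.89 J/(g·K)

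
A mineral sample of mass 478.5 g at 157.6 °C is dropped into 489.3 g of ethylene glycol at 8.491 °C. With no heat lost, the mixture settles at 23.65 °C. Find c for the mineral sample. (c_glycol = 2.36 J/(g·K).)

c ≈ 0.273 J/(g·K)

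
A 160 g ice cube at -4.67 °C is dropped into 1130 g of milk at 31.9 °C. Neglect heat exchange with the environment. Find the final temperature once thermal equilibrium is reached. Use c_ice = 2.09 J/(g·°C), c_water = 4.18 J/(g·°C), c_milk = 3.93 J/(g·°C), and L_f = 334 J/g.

T_f ≈ 17.0 °C

Taking heat into each body as positive, Σ m c ΔT = 0:
warm ice to 0 °C: 160×2.09×(0 − (-4.67)) = 1561.6
  fusion: m_ice L_f = 160×334 = 53440
  meltwater 0→T: 160×4.18×T = 668.8 T
  milk cools: 1130×3.93×(T − 31.9) = 4440.9(T − 31.9)
5109.7 T = 141665 − 55002 = 86663
T ≈ 16.96 °C. Since T > 0 °C, the all-ice-melts assumption holds.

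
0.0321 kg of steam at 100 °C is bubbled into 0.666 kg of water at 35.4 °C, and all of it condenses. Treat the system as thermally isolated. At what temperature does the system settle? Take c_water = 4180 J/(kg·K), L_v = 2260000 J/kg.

Taking heat into each body as positive, Σ m c ΔT = 0:
condense steam: −0.0321×2260000 = −72546; condensate cools 100→T: 0.0321×4180×(T − 100) = 134.18(T − 100); original water: 2783.9(T − 35.4)
2918.1 T = 72546 + 13418 + 98549 = 184513
T ≈ 63.23 °C — below 100 °C, confirming all the steam condensed.

T_f ≈ 63.2 °C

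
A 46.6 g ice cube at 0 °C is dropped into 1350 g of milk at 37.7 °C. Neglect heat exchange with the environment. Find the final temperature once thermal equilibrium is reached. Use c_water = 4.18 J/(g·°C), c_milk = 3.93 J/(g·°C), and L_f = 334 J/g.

Energy balance with sensible and latent terms:
fusion: m_ice L_f = 46.6×334 = 15564; meltwater 0→T: 46.6×4.18×T = 194.79 T; milk: 5305.5(T − 37.7)
5500.3 T = 200017 − 15564 = 184453
T ≈ 33.54 °C (positive, so assuming full melt was valid).

T_f ≈ 33.5 °C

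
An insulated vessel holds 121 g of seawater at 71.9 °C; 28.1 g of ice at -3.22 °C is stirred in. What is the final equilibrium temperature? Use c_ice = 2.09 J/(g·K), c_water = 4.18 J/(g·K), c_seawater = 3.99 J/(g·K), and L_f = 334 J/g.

T_f ≈ 41.9 °C

Setting the total heat transfer to zero:
ice -3.22→0 °C: 28.1·2.09·3.22 = 189.11
  melt ice: 28.1·334 = 9385.4
  warm the meltwater: 117.46 T
  seawater: 482.79(T − 71.9)
600.25 T = 34713 − 9574.5 = 25138
T ≈ 41.88 °C. Since T > 0 °C, the all-ice-melts assumption holds.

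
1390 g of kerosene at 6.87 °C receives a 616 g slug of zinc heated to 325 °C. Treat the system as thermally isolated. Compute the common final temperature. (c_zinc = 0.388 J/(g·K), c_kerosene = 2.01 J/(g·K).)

T_f ≈ 31.9 °C

Setting the total heat transfer to zero:
616×0.388×(T − 325) + 1390×2.01×(T − 6.87) = 0
(239.01 + 2793.9) T = 239.01×325 + 2793.9×6.87
T ≈ 31.94 °C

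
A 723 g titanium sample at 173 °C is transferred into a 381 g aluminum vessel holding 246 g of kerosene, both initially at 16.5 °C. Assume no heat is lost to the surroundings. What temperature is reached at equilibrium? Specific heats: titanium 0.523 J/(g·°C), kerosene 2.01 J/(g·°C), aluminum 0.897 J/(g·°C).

T_f ≈ 65.2 °C

Energy conservation, ΣQ = 0:
723·0.523·(T − 173) + 246·2.01·(T − 16.5) + 381·0.897·(T − 16.5) = 0
378.13(T − 173) + 494.46(T − 16.5) + 341.76(T − 16.5) = 0
1214.3 T = 79214
T = 79214/1214.3 ≈ 65.23 °C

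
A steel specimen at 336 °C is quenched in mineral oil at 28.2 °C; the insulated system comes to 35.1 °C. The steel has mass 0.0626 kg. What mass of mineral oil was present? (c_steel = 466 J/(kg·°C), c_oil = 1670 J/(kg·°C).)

Heat lost by the steel = heat gained by the oil:
0.0626·466·(336 − 35.1) = m·1670·(35.1 − 28.2)
11523 m = 8777.7  ⇒  m ≈ 0.7618 kg

m ≈ 0.762 kg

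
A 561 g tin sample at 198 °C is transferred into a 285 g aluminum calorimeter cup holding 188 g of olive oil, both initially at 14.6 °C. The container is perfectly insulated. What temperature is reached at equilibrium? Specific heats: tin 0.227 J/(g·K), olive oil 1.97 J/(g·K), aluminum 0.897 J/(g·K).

T_f ≈ 45.6 °C

With ΣQ=0 the equilibrium temperature is the m·c-weighted mean:
T_f = (127.35×198 + 370.36×14.6 + 255.65×14.6) / (127.35 + 370.36 + 255.65)
    = 34354 / 753.35 ≈ 45.60 °C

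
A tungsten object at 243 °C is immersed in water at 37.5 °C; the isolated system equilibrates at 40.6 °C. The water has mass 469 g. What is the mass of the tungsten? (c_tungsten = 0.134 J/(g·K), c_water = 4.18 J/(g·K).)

m ≈ 224 g

Net heat exchanged in the isolated system is zero:
m·0.134·(40.6 − 243) + 469·4.18·(40.6 − 37.5) = 0
-27.12 m = -6077.3
m = -6077.3/-27.12 ≈ 224.1 g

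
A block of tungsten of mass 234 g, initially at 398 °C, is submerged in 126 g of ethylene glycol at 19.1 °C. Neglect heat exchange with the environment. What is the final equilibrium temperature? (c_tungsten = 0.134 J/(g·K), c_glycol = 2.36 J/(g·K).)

Heat gained plus heat lost sum to zero:
234*0.134*(T − 398) + 126*2.36*(T − 19.1) = 0
328.72 T = 18159
T = 18159 / 328.72 = 55.2 °C

T_f ≈ 55.2 °C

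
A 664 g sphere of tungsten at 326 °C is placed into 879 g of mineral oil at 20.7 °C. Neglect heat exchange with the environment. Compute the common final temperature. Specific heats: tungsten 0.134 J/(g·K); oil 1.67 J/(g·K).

Setting the total heat transfer to zero:
664×0.134×(T − 326) + 879×1.67×(T − 20.7) = 0
88.98(T − 326) + 1467.9(T − 20.7) = 0
1556.9 T = 59392
T ≈ 38.15 °C

T_f ≈ 38.1 °C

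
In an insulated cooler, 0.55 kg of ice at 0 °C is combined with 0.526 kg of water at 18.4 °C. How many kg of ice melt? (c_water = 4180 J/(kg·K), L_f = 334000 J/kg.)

m_melted ≈ 0.121 kg

Heat available from the water dropping to 0 °C: 0.526·4180·18.4 = 40456 J.
Melting all 0.55 kg of ice would need 0.55·334000 = 183700 J.
Since 40456 < 183700 J, not all the ice melts; equilibrium is at 0 °C.
Mass melted = 40456/334000 ≈ 0.1211 kg.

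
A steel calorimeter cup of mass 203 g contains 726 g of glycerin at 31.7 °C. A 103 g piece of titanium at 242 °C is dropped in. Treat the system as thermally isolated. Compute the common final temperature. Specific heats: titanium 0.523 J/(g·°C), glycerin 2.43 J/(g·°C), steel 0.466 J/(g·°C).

T_f ≈ 37.6 °C

Energy conservation, ΣQ = 0:
103·0.523·(T − 242) + 726·2.43·(T − 31.7) + 203·0.466·(T − 31.7) = 0
53.87(T − 242) + 1764.2(T − 31.7) + 94.6(T − 31.7) = 0
(53.87 + 1764.2 + 94.6) T = 53.87·242 + 1764.2·31.7 + 94.6·31.7
T = 71960 / 1912.6 = 37.6 °C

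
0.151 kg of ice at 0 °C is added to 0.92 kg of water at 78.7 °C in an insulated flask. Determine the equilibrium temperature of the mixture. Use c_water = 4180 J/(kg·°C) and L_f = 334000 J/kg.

T_f ≈ 56.3 °C

Net heat exchanged in the isolated system is zero:
melt ice: 0.151·334000 = 50434; meltwater 0→T: 0.151·4180·T = 631.18 T; water cools: 0.92·4180·(T − 78.7) = 3845.6(T − 78.7)
4476.8 T = 302649 − 50434 = 252215
T ≈ 56.34 °C. Since T > 0 °C, the all-ice-melts assumption holds.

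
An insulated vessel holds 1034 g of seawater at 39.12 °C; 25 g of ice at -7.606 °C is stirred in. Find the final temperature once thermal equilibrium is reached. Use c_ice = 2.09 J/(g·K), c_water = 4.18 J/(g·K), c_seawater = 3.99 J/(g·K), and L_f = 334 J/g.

T_f ≈ 36.1 °C

Taking heat into each body as positive, Σ m c ΔT = 0:
warm ice to 0 °C: 25·2.09·(0 − (-7.606)) = 397.41; fusion: m_ice L_f = 25·334 = 8350; warm the meltwater: 104.5 T; seawater: 4125.7(T − 39.12)
4230.2 T = 161396 − 8747.4 = 152648
T ≈ 36.09 °C — above 0 °C, consistent with complete melting.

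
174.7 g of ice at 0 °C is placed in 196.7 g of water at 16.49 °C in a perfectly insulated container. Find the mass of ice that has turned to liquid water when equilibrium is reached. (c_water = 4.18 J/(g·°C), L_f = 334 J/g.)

m_melted ≈ 40.6 g

Cooling the water to 0 °C releases 196.7·4.18·16.49 = 13558 J.
Melting all 174.7 g of ice would need 174.7·334 = 58350 J.
Since 13558 < 58350 J, not all the ice melts; equilibrium is at 0 °C.
Mass melted = 13558/334 ≈ 40.59 g.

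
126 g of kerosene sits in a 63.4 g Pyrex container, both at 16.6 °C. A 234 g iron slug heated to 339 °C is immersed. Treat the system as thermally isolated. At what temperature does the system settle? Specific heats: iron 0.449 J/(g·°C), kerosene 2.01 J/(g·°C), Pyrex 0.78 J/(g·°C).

T_f ≈ 99.7 °C

Heat gained plus heat lost sum to zero:
234*0.449*(T − 339) + 126*2.01*(T − 16.6) + 63.4*0.78*(T − 16.6) = 0
(105.07 + 253.26 + 49.45) T = 105.07*339 + 253.26*16.6 + 49.45*16.6
T = 40642 / 407.78 = 99.7 °C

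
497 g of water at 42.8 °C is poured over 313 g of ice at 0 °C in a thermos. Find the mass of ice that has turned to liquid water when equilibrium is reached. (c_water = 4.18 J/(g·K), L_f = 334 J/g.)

m_melted ≈ 266 g

Heat available from the water dropping to 0 °C: 497×4.18×42.8 = 88915 J.
Melting all 313 g of ice would need 313×334 = 104542 J.
Since 88915 < 104542 J, not all the ice melts; equilibrium is at 0 °C.
Mass melted = 88915/334 ≈ 266.2 g.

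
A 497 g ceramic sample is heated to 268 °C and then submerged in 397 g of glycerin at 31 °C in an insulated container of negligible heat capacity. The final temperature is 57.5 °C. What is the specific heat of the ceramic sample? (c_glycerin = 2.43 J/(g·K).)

Energy conservation, ΣQ = 0:
497·c·(57.5 − 268) + 397·2.43·(57.5 − 31) = 0
-104618 c = -25565
c = -25565/-104618 ≈ 0.2444 J/(g·K)

c ≈ 0.244 J/(g·K)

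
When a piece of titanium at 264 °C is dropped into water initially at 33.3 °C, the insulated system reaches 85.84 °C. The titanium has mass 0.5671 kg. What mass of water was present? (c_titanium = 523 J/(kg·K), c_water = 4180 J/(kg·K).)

m ≈ 0.241 kg

|Q_titanium| = |Q_water|:
0.5671·523·(264 − 85.84) = m·4180·(85.84 − 33.3)
219617 m = 52841  ⇒  m ≈ 0.2406 kg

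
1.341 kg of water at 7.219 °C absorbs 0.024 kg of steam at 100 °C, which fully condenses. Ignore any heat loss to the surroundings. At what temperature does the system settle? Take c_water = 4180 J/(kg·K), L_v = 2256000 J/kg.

T_f ≈ 18.3 °C

Heat gained plus heat lost sum to zero:
latent heat released on condensation: 0.024·2256000 = 54144; condensate cools 100→T: 0.024·4180·(T − 100) = 100.32(T − 100); original water: 5605.4(T − 7.219)
5705.7 T = 54144 + 10032 + 40465 = 104641
T ≈ 18.34 °C — below 100 °C, confirming all the steam condensed.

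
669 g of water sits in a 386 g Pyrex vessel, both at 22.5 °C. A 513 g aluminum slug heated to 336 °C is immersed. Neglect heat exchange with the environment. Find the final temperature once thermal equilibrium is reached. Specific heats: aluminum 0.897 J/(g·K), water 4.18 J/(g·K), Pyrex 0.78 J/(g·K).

T_f ≈ 63.0 °C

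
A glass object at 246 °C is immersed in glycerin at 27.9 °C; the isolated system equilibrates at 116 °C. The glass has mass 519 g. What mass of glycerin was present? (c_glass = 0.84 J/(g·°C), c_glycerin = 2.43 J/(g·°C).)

Taking heat into each body as positive, Σ m c ΔT = 0:
519×0.84×(116 − 246) + m×2.43×(116 − 27.9) = 0
214.08 m = 56675
m = 56675/214.08 ≈ 264.7 g

m ≈ 265 g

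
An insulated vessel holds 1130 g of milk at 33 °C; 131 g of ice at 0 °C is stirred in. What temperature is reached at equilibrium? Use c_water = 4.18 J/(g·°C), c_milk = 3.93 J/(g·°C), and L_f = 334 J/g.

T_f ≈ 20.6 °C

Taking heat into each body as positive, Σ m c ΔT = 0:
fusion: m_ice L_f = 131×334 = 43754
  meltwater 0→T: 131×4.18×T = 547.58 T
  milk cools: 1130×3.93×(T − 33) = 4440.9(T − 33)
4988.5 T = 146550 − 43754 = 102796
T ≈ 20.61 °C (positive, so assuming full melt was valid).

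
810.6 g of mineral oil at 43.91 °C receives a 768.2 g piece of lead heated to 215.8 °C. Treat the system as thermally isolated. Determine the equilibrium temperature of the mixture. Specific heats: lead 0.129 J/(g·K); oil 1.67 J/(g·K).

T_f ≈ 55.6 °C

Energy conservation, ΣQ = 0:
768.2*0.129*(T − 215.8) + 810.6*1.67*(T − 43.91) = 0
1452.8 T = 80826
T = 80826/1452.8 ≈ 55.63 °C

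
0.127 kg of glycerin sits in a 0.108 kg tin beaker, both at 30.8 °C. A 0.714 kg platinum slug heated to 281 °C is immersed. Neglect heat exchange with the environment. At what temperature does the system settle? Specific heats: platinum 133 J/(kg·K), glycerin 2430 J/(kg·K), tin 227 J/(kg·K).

T_f ≈ 86.3 °C

Taking heat into each body as positive, Σ m c ΔT = 0:
0.714·133·(T − 281) + 0.127·2430·(T − 30.8) + 0.108·227·(T − 30.8) = 0
94.96(T − 281) + 308.61(T − 30.8) + 24.52(T − 30.8) = 0
428.09 T = 36945
T = 36945 / 428.09 = 86.3 °C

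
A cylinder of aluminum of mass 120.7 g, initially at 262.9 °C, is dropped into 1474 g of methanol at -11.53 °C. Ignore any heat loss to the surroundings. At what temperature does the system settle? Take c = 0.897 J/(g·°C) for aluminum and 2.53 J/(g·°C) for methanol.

Set heat shed by the hot body equal to heat absorbed by the cold body:
120.7*0.897*(262.9 − T) = 1474*2.53*(T − (-11.53))
108.27(262.9 − T) = 3729.2(T − (-11.53))
3837.5 T = -14534  ⇒  T ≈ -3.79 °C

T_f ≈ -3.8 °C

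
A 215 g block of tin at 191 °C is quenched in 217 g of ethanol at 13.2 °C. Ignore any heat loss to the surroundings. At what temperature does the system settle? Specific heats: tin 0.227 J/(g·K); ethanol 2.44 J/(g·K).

T_f ≈ 28.2 °C

Taking heat into each body as positive, Σ m c ΔT = 0:
215×0.227×(T − 191) + 217×2.44×(T − 13.2) = 0
(48.8 + 529.48) T = 48.8×191 + 529.48×13.2
T ≈ 28.21 °C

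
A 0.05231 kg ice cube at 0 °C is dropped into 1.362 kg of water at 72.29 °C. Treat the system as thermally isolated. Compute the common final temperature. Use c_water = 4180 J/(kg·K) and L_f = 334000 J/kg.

T_f ≈ 66.7 °C

Taking heat into each body as positive, Σ m c ΔT = 0:
latent heat to melt: 0.05231×334000 = 17472; warm the meltwater: 218.66 T; water: 5693.2(T − 72.29)
5911.8 T = 411559 − 17472 = 394087
T ≈ 66.66 °C. Since T > 0 °C, the all-ice-melts assumption holds.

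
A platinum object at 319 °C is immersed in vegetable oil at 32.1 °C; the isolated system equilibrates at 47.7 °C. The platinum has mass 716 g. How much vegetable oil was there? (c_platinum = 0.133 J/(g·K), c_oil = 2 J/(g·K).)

Heat lost by the platinum = heat gained by the oil:
716·0.133·(319 − 47.7) = m·2·(47.7 − 32.1)
31.2 m = 25835  ⇒  m ≈ 828.1 g

m ≈ 828 g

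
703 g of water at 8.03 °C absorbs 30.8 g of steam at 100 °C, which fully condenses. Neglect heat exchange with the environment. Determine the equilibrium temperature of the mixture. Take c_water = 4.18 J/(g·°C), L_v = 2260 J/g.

T_f ≈ 34.6 °C

Heat gained plus heat lost sum to zero:
condense steam: −30.8·2260 = −69608; condensate cools 100→T: 30.8·4.18·(T − 100) = 128.74(T − 100); water warms: 703·4.18·(T − 8.03) = 2938.5(T − 8.03)
3067.3 T = 69608 + 12874 + 23596 = 106079
T ≈ 34.58 °C (< 100 °C, so full condensation is consistent).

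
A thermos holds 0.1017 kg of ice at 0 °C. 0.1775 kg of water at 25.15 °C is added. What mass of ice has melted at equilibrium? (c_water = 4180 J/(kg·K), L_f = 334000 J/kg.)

Water can give up m c ΔT = 0.1775·4180·25.15 = 18660 J before reaching 0 °C.
To melt every bit of ice: 0.1017·334000 = 33968 J.
Since 18660 < 33968 J, not all the ice melts; equilibrium is at 0 °C.
m_melted·334000 = 18660  ⇒  m_melted ≈ 0.05587 kg.

m_melted ≈ 0.0559 kg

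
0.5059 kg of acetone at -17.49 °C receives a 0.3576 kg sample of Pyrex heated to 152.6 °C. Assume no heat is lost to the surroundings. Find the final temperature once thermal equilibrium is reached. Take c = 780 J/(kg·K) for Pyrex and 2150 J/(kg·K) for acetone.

T_f ≈ 17.2 °C

Energy conservation, ΣQ = 0:
0.3576×780×(T − 152.6) + 0.5059×2150×(T − (-17.49)) = 0
(278.93 + 1087.7) T = 278.93×152.6 + 1087.7×(-17.49)
T = 23541 / 1366.6 = 17.2 °C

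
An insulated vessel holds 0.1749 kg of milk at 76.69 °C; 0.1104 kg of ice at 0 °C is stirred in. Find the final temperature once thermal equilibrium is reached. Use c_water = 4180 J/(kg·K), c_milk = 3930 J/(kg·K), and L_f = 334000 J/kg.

T_f ≈ 13.8 °C

Sum of m c ΔT and latent-heat terms is zero:
latent heat to melt: 0.1104×334000 = 36874
  meltwater 0→T: 0.1104×4180×T = 461.47 T
  milk cools: 0.1749×3930×(T − 76.69) = 687.36(T − 76.69)
1148.8 T = 52713 − 36874 = 15840
T ≈ 13.79 °C. Since T > 0 °C, the all-ice-melts assumption holds.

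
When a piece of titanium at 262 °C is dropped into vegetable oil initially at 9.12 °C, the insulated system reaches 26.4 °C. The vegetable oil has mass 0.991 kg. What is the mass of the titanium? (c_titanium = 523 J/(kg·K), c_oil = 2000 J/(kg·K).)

m ≈ 0.278 kg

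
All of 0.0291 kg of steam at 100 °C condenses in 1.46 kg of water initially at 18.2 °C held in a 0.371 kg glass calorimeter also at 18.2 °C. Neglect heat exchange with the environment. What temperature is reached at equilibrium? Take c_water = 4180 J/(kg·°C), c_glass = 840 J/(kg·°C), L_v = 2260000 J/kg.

Energy conservation, ΣQ = 0:
steam→water at 100 °C releases m L_v = 0.0291·2260000 = 65766; condensed water 100 °C→T: 121.64(T − 100); water warms: 1.46·4180·(T − 18.2) = 6102.8(T − 18.2); glass cup: 0.371·840·(T − 18.2) = 311.64(T − 18.2)
6536.1 T = 65766 + 12164 + 116743 = 194673
T ≈ 29.78 °C (< 100 °C, so full condensation is consistent).

T_f ≈ 29.8 °C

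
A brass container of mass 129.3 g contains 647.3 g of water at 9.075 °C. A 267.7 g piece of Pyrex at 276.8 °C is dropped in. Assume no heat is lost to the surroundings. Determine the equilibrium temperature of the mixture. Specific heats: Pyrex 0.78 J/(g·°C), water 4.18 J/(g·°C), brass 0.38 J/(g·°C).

T_f ≈ 27.9 °C

T_f is the heat-capacity-weighted average of the initial temperatures:
T_f = (208.81*276.8 + 2705.7*9.075 + 49.13*9.075) / (208.81 + 2705.7 + 49.13)
    = 82798 / 2963.7 ≈ 27.94 °C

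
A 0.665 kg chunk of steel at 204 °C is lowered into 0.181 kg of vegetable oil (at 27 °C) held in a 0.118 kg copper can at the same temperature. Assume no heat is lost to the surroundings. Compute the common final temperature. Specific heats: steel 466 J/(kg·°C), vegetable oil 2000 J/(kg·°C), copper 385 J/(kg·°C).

T_f ≈ 103.5 °C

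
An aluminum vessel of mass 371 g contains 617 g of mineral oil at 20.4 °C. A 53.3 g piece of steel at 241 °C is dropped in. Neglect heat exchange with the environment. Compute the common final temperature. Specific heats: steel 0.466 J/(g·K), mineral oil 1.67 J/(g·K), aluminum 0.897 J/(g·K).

T_f ≈ 24.3 °C

Conservation of energy gives ΣQ = 0:
53.3·0.466·(T − 241) + 617·1.67·(T − 20.4) + 371·0.897·(T − 20.4) = 0
1388 T = 33795
T ≈ 24.35 °C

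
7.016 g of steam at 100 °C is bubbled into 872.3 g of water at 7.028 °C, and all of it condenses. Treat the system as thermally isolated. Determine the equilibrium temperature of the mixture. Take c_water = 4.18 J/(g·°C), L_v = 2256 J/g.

T_f ≈ 12.1 °C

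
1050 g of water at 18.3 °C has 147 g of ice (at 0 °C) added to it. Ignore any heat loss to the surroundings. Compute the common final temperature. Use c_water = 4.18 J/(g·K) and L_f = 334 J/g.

Net heat exchanged in the isolated system is zero:
fusion: m_ice L_f = 147·334 = 49098; meltwater 0→T: 147·4.18·T = 614.46 T; water: 4389(T − 18.3)
5003.5 T = 80319 − 49098 = 31221
T ≈ 6.24 °C — above 0 °C, consistent with complete melting.

T_f ≈ 6.2 °C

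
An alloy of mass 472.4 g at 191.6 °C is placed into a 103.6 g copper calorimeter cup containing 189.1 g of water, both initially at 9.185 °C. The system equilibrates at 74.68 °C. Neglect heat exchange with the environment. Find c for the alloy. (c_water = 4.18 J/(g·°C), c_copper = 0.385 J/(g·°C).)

c ≈ 0.985 J/(g·°C)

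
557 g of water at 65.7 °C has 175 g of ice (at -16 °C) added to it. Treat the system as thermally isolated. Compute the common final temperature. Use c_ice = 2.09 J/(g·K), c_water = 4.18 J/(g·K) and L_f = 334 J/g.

Heat gained plus heat lost sum to zero:
ice -16→0 °C: 175×2.09×16 = 5852
  melt ice: 175×334 = 58450
  meltwater 0→T: 175×4.18×T = 731.5 T
  water: 2328.3(T − 65.7)
3059.8 T = 152967 − 64302 = 88665
T ≈ 28.98 °C. Since T > 0 °C, the all-ice-melts assumption holds.

T_f ≈ 29.0 °C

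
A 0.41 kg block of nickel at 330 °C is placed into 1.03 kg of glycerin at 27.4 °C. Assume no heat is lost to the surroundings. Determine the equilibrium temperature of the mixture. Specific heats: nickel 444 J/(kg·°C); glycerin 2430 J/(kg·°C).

Net heat exchanged in the isolated system is zero:
0.41·444·(T − 330) + 1.03·2430·(T − 27.4) = 0
(182.04 + 2502.9) T = 182.04·330 + 2502.9·27.4
T = 128653 / 2684.9 = 47.9 °C

T_f ≈ 47.9 °C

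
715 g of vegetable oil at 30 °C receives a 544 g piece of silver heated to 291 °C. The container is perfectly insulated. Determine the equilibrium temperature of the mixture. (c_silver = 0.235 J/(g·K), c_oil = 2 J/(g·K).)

T_f ≈ 51.4 °C

Heat lost by the silver equals heat gained by the oil:
544×0.235×(291 − T) = 715×2×(T − 30)
127.84(291 − T) = 1430(T − 30)
1557.8 T = 80101  ⇒  T ≈ 51.42 °C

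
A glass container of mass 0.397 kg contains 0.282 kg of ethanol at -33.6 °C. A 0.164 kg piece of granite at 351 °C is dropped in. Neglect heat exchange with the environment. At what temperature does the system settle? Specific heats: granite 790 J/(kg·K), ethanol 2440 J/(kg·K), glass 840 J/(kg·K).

T_f ≈ 9.7 °C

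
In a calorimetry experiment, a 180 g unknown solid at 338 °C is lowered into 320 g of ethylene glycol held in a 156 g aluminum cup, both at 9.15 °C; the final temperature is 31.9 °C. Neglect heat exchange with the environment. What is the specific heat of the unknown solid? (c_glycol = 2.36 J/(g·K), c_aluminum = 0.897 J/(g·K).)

c ≈ 0.37 J/(g·K)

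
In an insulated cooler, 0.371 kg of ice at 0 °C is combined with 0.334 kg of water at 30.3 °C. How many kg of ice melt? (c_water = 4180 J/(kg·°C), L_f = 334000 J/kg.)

m_melted ≈ 0.127 kg

Water can give up m c ΔT = 0.334·4180·30.3 = 42302 J before reaching 0 °C.
To melt every bit of ice: 0.371·334000 = 123914 J.
Since 42302 < 123914 J, not all the ice melts; equilibrium is at 0 °C.
Mass melted = 42302/334000 ≈ 0.1267 kg.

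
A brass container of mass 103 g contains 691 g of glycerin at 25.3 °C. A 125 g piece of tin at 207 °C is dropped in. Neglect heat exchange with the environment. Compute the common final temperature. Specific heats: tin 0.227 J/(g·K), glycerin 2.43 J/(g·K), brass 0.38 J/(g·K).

T_f is the heat-capacity-weighted average of the initial temperatures:
T_f = (28.38*207 + 1679.1*25.3 + 39.14*25.3) / (28.38 + 1679.1 + 39.14)
    = 49346 / 1746.6 ≈ 28.25 °C

T_f ≈ 28.3 °C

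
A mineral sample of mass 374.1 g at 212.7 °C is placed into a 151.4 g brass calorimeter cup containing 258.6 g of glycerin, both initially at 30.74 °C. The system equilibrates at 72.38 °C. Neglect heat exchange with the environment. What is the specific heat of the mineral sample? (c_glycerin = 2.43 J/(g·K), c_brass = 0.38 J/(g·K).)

c ≈ 0.544 J/(g·K)

Net heat exchanged in the isolated system is zero:
374.1·c·(72.38 − 212.7) + 258.6·2.43·(72.38 − 30.74) + 151.4·0.38·(72.38 − 30.74) = 0
-52494 c = -28562
c = -28562/-52494 ≈ 0.5441 J/(g·K)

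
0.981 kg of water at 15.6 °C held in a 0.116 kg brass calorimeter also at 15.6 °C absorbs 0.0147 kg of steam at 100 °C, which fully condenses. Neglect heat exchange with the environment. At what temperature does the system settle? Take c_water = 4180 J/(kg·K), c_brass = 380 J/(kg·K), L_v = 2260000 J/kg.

Sum of m c ΔT and latent-heat terms is zero:
latent heat released on condensation: 0.0147×2260000 = 33222; condensed water 100 °C→T: 61.45(T − 100); water warms: 0.981×4180×(T − 15.6) = 4100.6(T − 15.6); cup: 44.08(T − 15.6)
4206.1 T = 33222 + 6144.6 + 64657 = 104023
T ≈ 24.73 °C — below 100 °C, confirming all the steam condensed.

T_f ≈ 24.7 °C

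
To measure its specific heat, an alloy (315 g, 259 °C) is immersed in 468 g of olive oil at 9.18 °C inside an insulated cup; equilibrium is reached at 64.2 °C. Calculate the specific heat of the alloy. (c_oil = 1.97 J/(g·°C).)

Energy conservation, ΣQ = 0:
315·c·(64.2 − 259) + 468·1.97·(64.2 − 9.18) = 0
-61362 c = -50726
c = -50726/-61362 ≈ 0.8267 J/(g·°C)

c ≈ 0.827 J/(g·°C)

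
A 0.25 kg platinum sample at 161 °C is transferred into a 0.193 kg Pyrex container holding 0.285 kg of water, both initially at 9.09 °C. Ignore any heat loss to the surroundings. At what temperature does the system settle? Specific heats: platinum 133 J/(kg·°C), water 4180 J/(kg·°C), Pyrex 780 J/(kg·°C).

T_f ≈ 12.8 °C

T_f = Σ m_i c_i T_i / Σ m_i c_i:
T_f = (33.25×161 + 1191.3×9.09 + 150.54×9.09) / (33.25 + 1191.3 + 150.54)
    = 17551 / 1375.1 ≈ 12.76 °C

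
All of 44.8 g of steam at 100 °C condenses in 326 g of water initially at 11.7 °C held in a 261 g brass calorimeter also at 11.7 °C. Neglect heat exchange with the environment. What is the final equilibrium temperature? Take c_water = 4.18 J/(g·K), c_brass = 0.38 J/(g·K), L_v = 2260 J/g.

T_f ≈ 83.1 °C

Sum of m c ΔT and latent-heat terms is zero:
steam→water at 100 °C releases m L_v = 44.8×2260 = 101248
  condensate cools 100→T: 44.8×4.18×(T − 100) = 187.26(T − 100)
  water warms: 326×4.18×(T − 11.7) = 1362.7(T − 11.7)
  cup: 99.18(T − 11.7)
1649.1 T = 101248 + 18726 + 17104 = 137078
T ≈ 83.12 °C, under the boiling point, so the assumption holds.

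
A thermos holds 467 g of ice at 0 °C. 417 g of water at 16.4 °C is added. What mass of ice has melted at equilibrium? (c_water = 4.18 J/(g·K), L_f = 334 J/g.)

Cooling the water to 0 °C releases 417·4.18·16.4 = 28586 J.
Fully melting the ice requires m_ice L_f = 467·334 = 155978 J.
That's not enough to melt it all — equilibrium is at 0 °C with ice remaining.
m_melted·334 = 28586  ⇒  m_melted ≈ 85.59 g.

m_melted ≈ 85.6 g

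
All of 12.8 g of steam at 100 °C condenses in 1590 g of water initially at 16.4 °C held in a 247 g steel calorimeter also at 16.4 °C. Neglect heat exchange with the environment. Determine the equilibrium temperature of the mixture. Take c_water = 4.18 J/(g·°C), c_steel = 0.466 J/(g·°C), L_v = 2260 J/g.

T_f ≈ 21.3 °C

Conservation of energy gives ΣQ = 0:
latent heat released on condensation: 12.8·2260 = 28928
  condensate cools 100→T: 12.8·4.18·(T − 100) = 53.5(T − 100)
  water warms: 1590·4.18·(T − 16.4) = 6646.2(T − 16.4)
  steel cup: 247·0.466·(T − 16.4) = 115.1(T − 16.4)
6814.8 T = 28928 + 5350.4 + 110885 = 145164
T ≈ 21.30 °C, under the boiling point, so the assumption holds.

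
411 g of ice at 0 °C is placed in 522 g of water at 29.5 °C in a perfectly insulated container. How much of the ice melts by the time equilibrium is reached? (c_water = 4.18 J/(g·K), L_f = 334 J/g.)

Water can give up m c ΔT = 522×4.18×29.5 = 64368 J before reaching 0 °C.
Fully melting the ice requires m_ice L_f = 411×334 = 137274 J.
That's not enough to melt it all — equilibrium is at 0 °C with ice remaining.
m_melt = 64368 / L_f = 192.7 g.

m_melted ≈ 193 g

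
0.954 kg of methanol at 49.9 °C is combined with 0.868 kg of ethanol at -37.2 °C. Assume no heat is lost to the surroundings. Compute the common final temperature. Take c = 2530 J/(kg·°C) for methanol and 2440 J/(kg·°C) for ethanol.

With ΣQ=0 the equilibrium temperature is the m·c-weighted mean:
T_f = (2413.6*49.9 + 2117.9*(-37.2)) / (2413.6 + 2117.9)
    = 41653 / 4531.5 ≈ 9.19 °C

T_f ≈ 9.2 °C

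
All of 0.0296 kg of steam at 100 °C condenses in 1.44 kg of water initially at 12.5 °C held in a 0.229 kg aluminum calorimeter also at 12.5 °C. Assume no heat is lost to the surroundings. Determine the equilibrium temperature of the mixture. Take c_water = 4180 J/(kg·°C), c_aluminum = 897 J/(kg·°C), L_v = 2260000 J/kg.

T_f ≈ 24.7 °C

Let T be the final temperature. ΣQ_i = 0:
steam→water at 100 °C releases m L_v = 0.0296×2260000 = 66896; condensed water 100 °C→T: 123.73(T − 100); water warms: 1.44×4180×(T − 12.5) = 6019.2(T − 12.5); aluminum cup: 0.229×897×(T − 12.5) = 205.41(T − 12.5)
6348.3 T = 66896 + 12373 + 77808 = 157076
T ≈ 24.74 °C — below 100 °C, confirming all the steam condensed.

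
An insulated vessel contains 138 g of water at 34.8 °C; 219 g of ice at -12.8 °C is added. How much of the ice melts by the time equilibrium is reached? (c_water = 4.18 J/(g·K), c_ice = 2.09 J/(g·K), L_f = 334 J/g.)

m_melted ≈ 42.6 g

Cooling the water to 0 °C releases 138×4.18×34.8 = 20074 J.
Warming the ice to 0 °C takes 219×2.09×12.8 = 5858.7 J, leaving 14215 J for melting.
To melt every bit of ice: 219×334 = 73146 J.
That's not enough to melt it all — equilibrium is at 0 °C with ice remaining.
m_melt = 14215 / L_f = 42.56 g.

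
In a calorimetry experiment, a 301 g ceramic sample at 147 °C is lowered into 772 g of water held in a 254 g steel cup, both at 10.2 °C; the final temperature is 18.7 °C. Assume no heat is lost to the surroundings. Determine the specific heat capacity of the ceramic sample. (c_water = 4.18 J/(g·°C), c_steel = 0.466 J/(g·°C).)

c ≈ 0.736 J/(g·°C)

Heat gained plus heat lost sum to zero:
301·c·(18.7 − 147) + 772·4.18·(18.7 − 10.2) + 254·0.466·(18.7 − 10.2) = 0
-38618 c = -28435
c = -28435/-38618 ≈ 0.7363 J/(g·°C)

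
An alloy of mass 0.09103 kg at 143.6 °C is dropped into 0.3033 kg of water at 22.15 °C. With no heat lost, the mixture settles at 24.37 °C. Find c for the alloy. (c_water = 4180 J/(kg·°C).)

m_s c (T_s − T_f) = m_water c_water (T_f − T_0):
0.09103·c·(143.6 − 24.37) = 0.3033·4180·(24.37 − 22.15)
10.85 c = 2814.5  ⇒  c ≈ 259.3 J/(kg·°C)

c ≈ 259 J/(kg·°C)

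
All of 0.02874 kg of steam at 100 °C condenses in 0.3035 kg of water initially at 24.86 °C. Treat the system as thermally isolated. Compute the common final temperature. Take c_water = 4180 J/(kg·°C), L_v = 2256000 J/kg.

Setting the total heat transfer to zero:
steam→water at 100 °C releases m L_v = 0.02874×2256000 = 64837; condensate cools 100→T: 0.02874×4180×(T − 100) = 120.13(T − 100); water warms: 0.3035×4180×(T − 24.86) = 1268.6(T − 24.86)
1388.8 T = 64837 + 12013 + 31538 = 108389
T ≈ 78.05 °C (< 100 °C, so full condensation is consistent).

T_f ≈ 78.0 °C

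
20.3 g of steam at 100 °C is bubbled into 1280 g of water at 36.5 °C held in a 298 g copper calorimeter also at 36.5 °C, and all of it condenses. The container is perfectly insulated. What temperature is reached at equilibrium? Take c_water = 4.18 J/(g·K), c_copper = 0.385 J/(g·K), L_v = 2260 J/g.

Heat gained plus heat lost sum to zero:
latent heat released on condensation: 20.3·2260 = 45878; condensate cools 100→T: 20.3·4.18·(T − 100) = 84.85(T − 100); original water: 5350.4(T − 36.5); copper cup: 298·0.385·(T − 36.5) = 114.73(T − 36.5)
5550 T = 45878 + 8485.4 + 199477 = 253841
T ≈ 45.74 °C (< 100 °C, so full condensation is consistent).

T_f ≈ 45.7 °C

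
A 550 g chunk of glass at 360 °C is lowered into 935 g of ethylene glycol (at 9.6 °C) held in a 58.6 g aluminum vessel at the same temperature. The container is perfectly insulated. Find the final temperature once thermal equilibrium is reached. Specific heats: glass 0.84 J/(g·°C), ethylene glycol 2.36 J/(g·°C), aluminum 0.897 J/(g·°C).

Let T be the final temperature. ΣQ_i = 0:
550*0.84*(T − 360) + 935*2.36*(T − 9.6) + 58.6*0.897*(T − 9.6) = 0
462(T − 360) + 2206.6(T − 9.6) + 52.56(T − 9.6) = 0
(462 + 2206.6 + 52.56) T = 462*360 + 2206.6*9.6 + 52.56*9.6
T ≈ 69.09 °C

T_f ≈ 69.1 °C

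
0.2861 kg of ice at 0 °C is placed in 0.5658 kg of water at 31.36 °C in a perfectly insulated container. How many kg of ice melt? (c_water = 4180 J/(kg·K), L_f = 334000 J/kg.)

Water can give up m c ΔT = 0.5658·4180·31.36 = 74168 J before reaching 0 °C.
Melting all 0.2861 kg of ice would need 0.2861·334000 = 95557 J.
74168 J < 95557 J, so only part of the ice melts and the system sits at 0 °C.
Mass melted = 74168/334000 ≈ 0.2221 kg.

m_melted ≈ 0.222 kg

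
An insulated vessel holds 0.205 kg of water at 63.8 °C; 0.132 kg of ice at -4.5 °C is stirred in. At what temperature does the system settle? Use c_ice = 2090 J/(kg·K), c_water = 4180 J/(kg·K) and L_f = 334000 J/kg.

Energy balance with sensible and latent terms:
warm ice to 0 °C: 0.132×2090×(0 − (-4.5)) = 1241.5; melt ice: 0.132×334000 = 44088; meltwater 0→T: 0.132×4180×T = 551.76 T; water cools: 0.205×4180×(T − 63.8) = 856.9(T − 63.8)
1408.7 T = 54670 − 45329 = 9340.8
T ≈ 6.63 °C. Since T > 0 °C, the all-ice-melts assumption holds.

T_f ≈ 6.6 °C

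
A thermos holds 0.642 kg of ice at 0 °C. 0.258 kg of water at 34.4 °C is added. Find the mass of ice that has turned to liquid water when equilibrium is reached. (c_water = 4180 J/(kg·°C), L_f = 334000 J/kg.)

Water can give up m c ΔT = 0.258·4180·34.4 = 37098 J before reaching 0 °C.
To melt every bit of ice: 0.642·334000 = 214428 J.
37098 J < 214428 J, so only part of the ice melts and the system sits at 0 °C.
m_melt = 37098 / L_f = 0.1111 kg.

m_melted ≈ 0.111 kg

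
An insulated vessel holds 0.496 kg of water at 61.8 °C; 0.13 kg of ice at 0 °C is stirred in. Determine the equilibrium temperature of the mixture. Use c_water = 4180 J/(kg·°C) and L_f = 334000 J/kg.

T_f ≈ 32.4 °C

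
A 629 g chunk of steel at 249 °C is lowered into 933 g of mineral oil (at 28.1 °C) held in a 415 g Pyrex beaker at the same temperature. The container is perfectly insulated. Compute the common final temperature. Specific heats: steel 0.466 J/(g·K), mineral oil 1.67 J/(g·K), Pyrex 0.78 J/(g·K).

T_f ≈ 57.9 °C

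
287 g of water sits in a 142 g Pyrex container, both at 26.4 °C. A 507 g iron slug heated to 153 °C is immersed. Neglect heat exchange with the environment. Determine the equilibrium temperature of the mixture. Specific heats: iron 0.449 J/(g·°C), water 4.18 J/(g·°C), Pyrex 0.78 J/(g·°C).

T_f ≈ 45.1 °C

Energy conservation, ΣQ = 0:
507·0.449·(T − 153) + 287·4.18·(T − 26.4) + 142·0.78·(T − 26.4) = 0
(227.64 + 1199.7 + 110.76) T = 227.64·153 + 1199.7·26.4 + 110.76·26.4
T ≈ 45.14 °C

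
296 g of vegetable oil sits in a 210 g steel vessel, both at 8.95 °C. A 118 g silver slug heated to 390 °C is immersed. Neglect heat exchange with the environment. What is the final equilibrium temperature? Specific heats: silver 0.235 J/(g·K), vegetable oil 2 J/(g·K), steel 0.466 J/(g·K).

T_f ≈ 23.7 °C

Setting the total heat transfer to zero:
118*0.235*(T − 390) + 296*2*(T − 8.95) + 210*0.466*(T − 8.95) = 0
27.73(T − 390) + 592(T − 8.95) + 97.86(T − 8.95) = 0
(27.73 + 592 + 97.86) T = 27.73*390 + 592*8.95 + 97.86*8.95
T = 16989 / 717.59 = 23.7 °C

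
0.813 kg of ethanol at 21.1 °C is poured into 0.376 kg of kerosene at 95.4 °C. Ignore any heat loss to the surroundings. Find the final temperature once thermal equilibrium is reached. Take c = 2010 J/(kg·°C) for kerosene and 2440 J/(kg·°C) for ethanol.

Heat lost by the kerosene equals heat gained by the ethanol:
0.376·2010·(95.4 − T) = 0.813·2440·(T − 21.1)
755.76(95.4 − T) = 1983.7(T − 21.1)
2739.5 T = 113956  ⇒  T ≈ 41.60 °C

T_f ≈ 41.6 °C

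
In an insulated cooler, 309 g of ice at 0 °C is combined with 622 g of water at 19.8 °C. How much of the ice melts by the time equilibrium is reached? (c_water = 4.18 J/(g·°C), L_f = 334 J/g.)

Water can give up m c ΔT = 622·4.18·19.8 = 51479 J before reaching 0 °C.
Melting all 309 g of ice would need 309·334 = 103206 J.
51479 J < 103206 J, so only part of the ice melts and the system sits at 0 °C.
m_melted·334 = 51479  ⇒  m_melted ≈ 154.1 g.

m_melted ≈ 154 g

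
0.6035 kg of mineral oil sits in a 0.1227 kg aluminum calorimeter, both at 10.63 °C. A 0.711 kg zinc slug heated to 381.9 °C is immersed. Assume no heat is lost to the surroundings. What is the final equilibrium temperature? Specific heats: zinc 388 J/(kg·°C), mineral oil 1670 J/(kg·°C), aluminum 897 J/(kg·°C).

Heat gained plus heat lost sum to zero:
0.711×388×(T − 381.9) + 0.6035×1670×(T − 10.63) + 0.1227×897×(T − 10.63) = 0
1393.8 T = 117237
T = 117237 / 1393.8 = 84.1 °C

T_f ≈ 84.1 °C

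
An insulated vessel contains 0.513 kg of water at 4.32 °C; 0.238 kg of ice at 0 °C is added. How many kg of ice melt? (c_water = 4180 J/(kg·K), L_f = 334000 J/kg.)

m_melted ≈ 0.0277 kg

Water can give up m c ΔT = 0.513·4180·4.32 = 9263.5 J before reaching 0 °C.
Melting all 0.238 kg of ice would need 0.238·334000 = 79492 J.
That's not enough to melt it all — equilibrium is at 0 °C with ice remaining.
m_melted·334000 = 9263.5  ⇒  m_melted ≈ 0.02774 kg.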